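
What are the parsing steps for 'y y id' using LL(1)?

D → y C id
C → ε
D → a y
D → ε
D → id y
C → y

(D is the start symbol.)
Stack is shown with the top on the left.

Stack     Input     Action
--------------------------
D $       y y id $  output D → y C id
y C id $  y y id $  match 'y'
C id $    y id $    output C → y
y id $    y id $    match 'y'
id $      id $      match 'id'
$         $         accept

The string is accepted.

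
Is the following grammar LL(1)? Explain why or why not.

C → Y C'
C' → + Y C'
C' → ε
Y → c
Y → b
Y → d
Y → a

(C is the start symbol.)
A grammar is LL(1) if for each non-terminal N with multiple productions, the predict sets of those productions are pairwise disjoint, where PREDICT(N → α) = (FIRST(α) \ {ε}) ∪ (FOLLOW(N) if α ⇒* ε).

Relevant sets:
  FOLLOW(C') = { $ }

For C':
  PREDICT(C' → '+' Y C') = { '+' }
  PREDICT(C' → ε) = { $ }
For Y:
  PREDICT(Y → c) = { 'c' }
  PREDICT(Y → b) = { 'b' }
  PREDICT(Y → d) = { 'd' }
  PREDICT(Y → a) = { 'a' }
C has a single production, so nothing to check there.

All predict sets are disjoint. The grammar IS LL(1).

Answer: Yes, the grammar is LL(1).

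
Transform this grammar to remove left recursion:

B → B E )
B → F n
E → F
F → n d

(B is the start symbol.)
B → F n B'
B' → E ) B'
B' → ε
E → F
F → n d

B is directly left-recursive. The standard transformation for
  A → A α₁ | ... | A α_m | β₁ | ... | β_n
is
  A  → β₁ A' | ... | β_n A'
  A' → α₁ A' | ... | α_m A' | ε

B → F n becomes B → F n B'
B → B E ) becomes B' → E ) B'
Add B' → ε

Productions for other non-terminals are unchanged:
  E → F
  F → n d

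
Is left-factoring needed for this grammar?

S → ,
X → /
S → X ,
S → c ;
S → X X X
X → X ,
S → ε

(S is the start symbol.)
Yes, S has productions with common prefix 'X'

Left-factoring is needed when two productions for the same non-terminal
share a common prefix on the right-hand side.

Productions for S:
  S → ,
  S → X ,
  S → c ;
  S → X X X
  S → ε
Productions for X:
  X → /
  X → X ,

Found common prefix 'X' in productions for S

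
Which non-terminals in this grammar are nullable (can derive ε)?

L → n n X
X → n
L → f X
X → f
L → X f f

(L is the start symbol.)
There are no ε-productions, so no non-terminal can derive ε.
No non-terminals are nullable.

Answer: None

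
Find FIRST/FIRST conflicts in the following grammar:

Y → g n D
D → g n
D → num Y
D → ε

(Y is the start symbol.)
Productions for D:
  D → g n: FIRST = { 'g' }
  D → num Y: FIRST = { 'num' }
  D → ε: FIRST = { ε }
Y has only one production, so no FIRST/FIRST conflict is possible there.

All alternatives of each non-terminal have pairwise disjoint FIRST sets.

Answer: No FIRST/FIRST conflicts.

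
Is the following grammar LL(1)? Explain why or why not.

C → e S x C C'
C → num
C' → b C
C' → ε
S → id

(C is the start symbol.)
A grammar is LL(1) if for each non-terminal N with multiple productions, the predict sets of those productions are pairwise disjoint, where PREDICT(N → α) = (FIRST(α) \ {ε}) ∪ (FOLLOW(N) if α ⇒* ε).

Relevant sets:
  FOLLOW(C') = { $, 'b' }

For C:
  PREDICT(C → e S x C C') = { 'e' }
  PREDICT(C → num) = { 'num' }
For C':
  PREDICT(C' → b C) = { 'b' }
  PREDICT(C' → ε) = { $, 'b' }
S has a single production, so nothing to check there.

Conflict found: Predict set conflict for C': { 'b' }
The grammar is NOT LL(1).

Answer: No. Predict set conflict for C': { 'b' }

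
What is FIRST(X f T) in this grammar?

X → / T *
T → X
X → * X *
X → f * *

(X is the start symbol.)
FIRST sets of the non-terminals involved (from the grammar, by fixed-point iteration):
  FIRST(X) = { '*', '/', 'f' }

To compute FIRST(X f T), process the symbols left to right:
Symbol X is a non-terminal. Add FIRST(X) \ {ε} = { '*', '/', 'f' }
X is not nullable (ε ∉ FIRST(X)), so stop here.
FIRST(X f T) = { '*', '/', 'f' }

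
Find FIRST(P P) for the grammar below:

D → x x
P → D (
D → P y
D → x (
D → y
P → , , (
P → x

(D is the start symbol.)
FIRST sets of the non-terminals involved (from the grammar, by fixed-point iteration):
  FIRST(P) = { ',', 'x', 'y' }

To compute FIRST(P P), process the symbols left to right:
Symbol P is a non-terminal. Add FIRST(P) \ {ε} = { ',', 'x', 'y' }
P is not nullable (ε ∉ FIRST(P)), so stop here.
FIRST(P P) = { ',', 'x', 'y' }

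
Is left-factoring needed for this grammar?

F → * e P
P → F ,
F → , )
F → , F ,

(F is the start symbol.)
Left-factoring is needed when two productions for the same non-terminal
share a common prefix on the right-hand side.

Productions for F:
  F → * e P
  F → , )
  F → , F ,

Found common prefix ',' in productions for F

Answer: Yes, F has productions with common prefix ','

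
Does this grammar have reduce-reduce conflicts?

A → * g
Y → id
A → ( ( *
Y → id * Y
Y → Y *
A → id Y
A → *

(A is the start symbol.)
Augment with A' → A and build the canonical LR(0) collection (I0 = CLOSURE({[A' → . A]}), then GOTO on every symbol after a dot until no new states appear). It has 13 states:
  I0: { [A → . ( ( *], [A → . * g], [A → . *], [A → . id Y], [A' → . A] }  — shift
  I1: { [A → ( . ( *] }  — shift
  I2: { [A → * . g], [A → * .] }  — shift, reduce
  I3: { [A' → A .] }  — accept
  I4: { [A → id . Y], [Y → . Y *], [Y → . id * Y], [Y → . id] }  — shift
  I5: { [A → id Y .], [Y → Y . *] }  — shift, reduce
  I6: { [Y → id . * Y], [Y → id .] }  — shift, reduce
  I7: { [Y → . Y *], [Y → . id * Y], [Y → . id], [Y → id * . Y] }  — shift
  I8: { [Y → Y . *], [Y → id * Y .] }  — shift, reduce
  I9: { [Y → Y * .] }  — reduce
  I10: { [A → * g .] }  — reduce
  I11: { [A → ( ( . *] }  — shift
  I12: { [A → ( ( * .] }  — reduce

No state contains more than one complete item.

Answer: No reduce-reduce conflicts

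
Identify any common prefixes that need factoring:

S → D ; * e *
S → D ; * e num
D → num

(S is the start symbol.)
Yes, S has productions with common prefix 'D ; * e'

Left-factoring is needed when two productions for the same non-terminal
share a common prefix on the right-hand side.

Productions for S:
  S → D ; * e *
  S → D ; * e num

Found common prefix 'D ; * e' in productions for S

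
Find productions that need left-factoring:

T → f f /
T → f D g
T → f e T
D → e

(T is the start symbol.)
Left-factoring is needed when two productions for the same non-terminal
share a common prefix on the right-hand side.

Productions for T:
  T → f f /
  T → f D g
  T → f e T

Found common prefix 'f' in productions for T

Answer: Yes, T has productions with common prefix 'f'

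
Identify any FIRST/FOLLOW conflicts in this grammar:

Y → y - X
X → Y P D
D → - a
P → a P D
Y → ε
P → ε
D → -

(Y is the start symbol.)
A FIRST/FOLLOW conflict occurs when a non-terminal N has a nullable alternative N → β (β ⇒* ε) and another alternative N → α with FIRST(α) ∩ FOLLOW(N) ≠ ∅: on such a lookahead the parser cannot decide between expanding α and letting N vanish via β.

Nullable non-terminals: P, Y.

P: nullable alternative(s) P → ε; FOLLOW(P) = { '-' }
  P → a P D: FIRST \ {ε} = { 'a' } — disjoint from FOLLOW(P)
  P → ε: FIRST \ {ε} = { } — this is the only nullable alternative, skip

Y: nullable alternative(s) Y → ε; FOLLOW(Y) = { $, '-', 'a' }
  Y → y - X: FIRST \ {ε} = { 'y' } — disjoint from FOLLOW(Y)
  Y → ε: FIRST \ {ε} = { } — this is the only nullable alternative, skip

D, X have no nullable alternative, so no FIRST/FOLLOW check is needed there.

No FIRST/FOLLOW conflicts found.

Answer: No FIRST/FOLLOW conflicts.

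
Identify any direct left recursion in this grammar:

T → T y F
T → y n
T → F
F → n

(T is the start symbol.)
Direct left recursion occurs when N → N α for some non-terminal N (the right-hand side begins with the left-hand side itself).

T → T y F: LEFT RECURSIVE (starts with T)
T → y n: starts with y
T → F: starts with F
F → n: starts with n

The grammar has direct left recursion on: T.

Answer: Yes, T is left-recursive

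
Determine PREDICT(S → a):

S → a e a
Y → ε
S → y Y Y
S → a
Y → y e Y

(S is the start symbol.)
PREDICT(S → a) = (FIRST(RHS) \ {ε}) ∪ (FOLLOW(S) if ε ∈ FIRST(RHS), i.e. RHS ⇒* ε)
FIRST(a) = { 'a' }
ε ∉ FIRST(a), so FOLLOW(S) is not added.
PREDICT(S → a) = { 'a' }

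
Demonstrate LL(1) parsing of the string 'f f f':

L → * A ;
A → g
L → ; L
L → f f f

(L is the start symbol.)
LL(1) parsing maintains a stack (initially the start symbol over $) and the input. At each step: if the stack top is a terminal, match it against the current input token; if it is a non-terminal N, replace it with the RHS of M[N, lookahead] (the unique production whose predict set contains the lookahead).

Stack is shown with the top on the left.

Stack    Input    Action
------------------------
L $      f f f $  output L → f f f
f f f $  f f f $  match 'f'
f f $    f f $    match 'f'
f $      f $      match 'f'
$        $        accept

The string is accepted.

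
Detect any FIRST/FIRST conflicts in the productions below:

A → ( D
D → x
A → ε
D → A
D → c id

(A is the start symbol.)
No FIRST/FIRST conflicts.

FIRST sets of the non-terminals at (or reachable through a nullable prefix from) the front of some alternative:
  FIRST(A) = { '(', ε }

Productions for A:
  A → ( D: FIRST = { '(' }
  A → ε: FIRST = { ε }
Productions for D:
  D → x: FIRST = { 'x' }
  D → A: FIRST = { '(', ε }
  D → c id: FIRST = { 'c' }

All alternatives of each non-terminal have pairwise disjoint FIRST sets.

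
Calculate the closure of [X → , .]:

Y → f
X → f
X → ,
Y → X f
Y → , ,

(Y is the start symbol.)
Start with: [X → , .]
The dot is at the end, so nothing is added.

CLOSURE = { [X → , .] }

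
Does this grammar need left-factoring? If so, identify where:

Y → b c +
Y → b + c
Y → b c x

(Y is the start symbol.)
Yes, Y has productions with common prefix 'b'

Left-factoring is needed when two productions for the same non-terminal
share a common prefix on the right-hand side.

Productions for Y:
  Y → b c +
  Y → b + c
  Y → b c x

Found common prefix 'b' in productions for Y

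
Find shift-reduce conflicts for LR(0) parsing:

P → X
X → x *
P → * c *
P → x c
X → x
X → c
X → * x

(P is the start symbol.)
Yes — I5: [X → x .] vs [P → x . c]

A shift-reduce conflict occurs when an LR(0) state has both:
  - a complete (reduce) item [A → α .] (dot at the end), and
  - a shift item [B → β . c γ] (dot before a terminal).

Augment with P' → P and build the canonical LR(0) collection (I0 = CLOSURE({[P' → . P]}), then GOTO on every symbol after a dot until no new states appear). It has 11 states:
  I0: { [P → . * c *], [P → . X], [P → . x c], [P' → . P], [X → . * x], [X → . c], [X → . x *], [X → . x] }  — shift
  I1: { [P → * . c *], [X → * . x] }  — shift
  I2: { [P' → P .] }  — accept
  I3: { [P → X .] }  — reduce
  I4: { [X → c .] }  — reduce
  I5: { [P → x . c], [X → x . *], [X → x .] }  — shift, reduce
  I6: { [X → x * .] }  — reduce
  I7: { [P → x c .] }  — reduce
  I8: { [P → * c . *] }  — shift
  I9: { [X → * x .] }  — reduce
  I10: { [P → * c * .] }  — reduce

I5 contains reduce item [X → x .] and shift items [P → x . c], [X → x . *] — shift-reduce conflict.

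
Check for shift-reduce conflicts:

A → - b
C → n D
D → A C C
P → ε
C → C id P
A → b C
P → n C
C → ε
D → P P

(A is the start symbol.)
A shift-reduce conflict occurs when an LR(0) state has both:
  - a complete (reduce) item [A → α .] (dot at the end), and
  - a shift item [B → β . c γ] (dot before a terminal).

Augment with A' → A and build the canonical LR(0) collection (I0 = CLOSURE({[A' → . A]}), then GOTO on every symbol after a dot until no new states appear). It has 17 states:
  I0: { [A → . - b], [A → . b C], [A' → . A] }  — shift
  I1: { [A → - . b] }  — shift
  I2: { [A' → A .] }  — accept
  I3: { [A → b . C], [C → . C id P], [C → . n D], [C → .] }  — shift, reduce
  I4: { [A → b C .], [C → C . id P] }  — shift, reduce
  I5: { [A → . - b], [A → . b C], [C → n . D], [D → . A C C], [D → . P P], [P → . n C], [P → .] }  — shift, reduce
  I6: { [C → . C id P], [C → . n D], [C → .], [D → A . C C] }  — shift, reduce
  I7: { [C → n D .] }  — reduce
  I8: { [D → P . P], [P → . n C], [P → .] }  — shift, reduce
  I9: { [C → . C id P], [C → . n D], [C → .], [P → n . C] }  — shift, reduce
  I10: { [C → C . id P], [P → n C .] }  — shift, reduce
  I11: { [C → C id . P], [P → . n C], [P → .] }  — shift, reduce
  I12: { [C → C id P .] }  — reduce
  I13: { [D → P P .] }  — reduce
  I14: { [C → . C id P], [C → . n D], [C → .], [C → C . id P], [D → A C . C] }  — shift, reduce
  I15: { [C → C . id P], [D → A C C .] }  — shift, reduce
  I16: { [A → - b .] }  — reduce

I3 contains reduce item [C → .] and shift item [C → . n D] — shift-reduce conflict.
I4 contains reduce item [A → b C .] and shift item [C → C . id P] — shift-reduce conflict.
I5 contains reduce item [P → .] and shift items [A → . - b], [A → . b C], [P → . n C] — shift-reduce conflict.
I6 contains reduce item [C → .] and shift item [C → . n D] — shift-reduce conflict.
I8 contains reduce item [P → .] and shift item [P → . n C] — shift-reduce conflict.
I9 contains reduce item [C → .] and shift item [C → . n D] — shift-reduce conflict.
I10 contains reduce item [P → n C .] and shift item [C → C . id P] — shift-reduce conflict.
I11 contains reduce item [P → .] and shift item [P → . n C] — shift-reduce conflict.
I14 contains reduce item [C → .] and shift items [C → C . id P], [C → . n D] — shift-reduce conflict.
I15 contains reduce item [D → A C C .] and shift item [C → C . id P] — shift-reduce conflict.

Answer: Yes — I3: [C → .] vs [C → . n D]; I4: [A → b C .] vs [C → C . id P]; I5: [P → .] vs [A → . - b]; I6: [C → .] vs [C → . n D]; I8: [P → .] vs [P → . n C]; I9: [C → .] vs [C → . n D]; I10: [P → n C .] vs [C → C . id P]; I11: [P → .] vs [P → . n C]; I14: [C → .] vs [C → C . id P]; I15: [D → A C C .] vs [C → C . id P]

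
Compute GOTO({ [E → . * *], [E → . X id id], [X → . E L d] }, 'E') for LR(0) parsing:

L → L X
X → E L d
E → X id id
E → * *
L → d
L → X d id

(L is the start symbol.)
{ [E → . * *], [E → . X id id], [L → . L X], [L → . X d id], [L → . d], [X → . E L d], [X → E . L d] }

GOTO(I, 'E') = CLOSURE({ [A → αX.β] : [A → α.Xβ] ∈ I, X = 'E' })

Items with dot before 'E', with the dot advanced:
  [X → . E L d] → [X → E . L d]
Closure of the advanced items:
  [X → E . L d] has the dot before L: add [L → . L X], [L → . d], [L → . X d id]
  [L → . X d id] has the dot before X: add [X → . E L d]
  [X → . E L d] has the dot before E: add [E → . X id id], [E → . * *]

GOTO = { [E → . * *], [E → . X id id], [L → . L X], [L → . X d id], [L → . d], [X → . E L d], [X → E . L d] }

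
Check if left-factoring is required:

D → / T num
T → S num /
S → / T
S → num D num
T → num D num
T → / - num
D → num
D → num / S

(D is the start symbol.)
Yes, D has productions with common prefix 'num'

Left-factoring is needed when two productions for the same non-terminal
share a common prefix on the right-hand side.

Productions for D:
  D → / T num
  D → num
  D → num / S
Productions for T:
  T → S num /
  T → num D num
  T → / - num
Productions for S:
  S → / T
  S → num D num

Found common prefix 'num' in productions for D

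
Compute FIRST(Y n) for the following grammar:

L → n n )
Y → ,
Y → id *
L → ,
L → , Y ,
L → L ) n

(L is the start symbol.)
{ ',', 'id' }

FIRST sets of the non-terminals involved (from the grammar, by fixed-point iteration):
  FIRST(Y) = { ',', 'id' }

To compute FIRST(Y n), process the symbols left to right:
Symbol Y is a non-terminal. Add FIRST(Y) \ {ε} = { ',', 'id' }
Y is not nullable (ε ∉ FIRST(Y)), so stop here.
FIRST(Y n) = { ',', 'id' }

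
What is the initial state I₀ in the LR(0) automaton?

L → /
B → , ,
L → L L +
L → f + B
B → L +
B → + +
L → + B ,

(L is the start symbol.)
{ [L → . + B ,], [L → . /], [L → . L L +], [L → . f + B], [L' → . L] }

First, augment the grammar with L' → L
I₀ = CLOSURE({ [L' → . L] }):
  [L' → . L] has the dot before L: add [L → . /], [L → . L L +], [L → . f + B], [L → . + B ,]
No further items can be added.

I₀ = { [L → . + B ,], [L → . /], [L → . L L +], [L → . f + B], [L' → . L] }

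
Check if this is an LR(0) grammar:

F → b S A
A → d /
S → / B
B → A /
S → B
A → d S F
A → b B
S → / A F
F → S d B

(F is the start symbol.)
No. Shift-reduce conflict between [A → d / .] and [A → . b B]

Augment with F' → F and build the canonical LR(0) collection (I0 = CLOSURE({[F' → . F]}), then GOTO on every symbol after a dot until no new states appear). It has 23 states:
  I0: { [A → . b B], [A → . d /], [A → . d S F], [B → . A /], [F → . S d B], [F → . b S A], [F' → . F], [S → . / A F], [S → . / B], [S → . B] }  — shift
  I1: { [A → . b B], [A → . d /], [A → . d S F], [B → . A /], [S → / . A F], [S → / . B] }  — shift
  I2: { [B → A . /] }  — shift
  I3: { [S → B .] }  — reduce
  I4: { [F' → F .] }  — accept
  I5: { [F → S . d B] }  — shift
  I6: { [A → . b B], [A → . d /], [A → . d S F], [A → b . B], [B → . A /], [F → b . S A], [S → . / A F], [S → . / B], [S → . B] }  — shift
  I7: { [A → . b B], [A → . d /], [A → . d S F], [A → d . /], [A → d . S F], [B → . A /], [S → . / A F], [S → . / B], [S → . B] }  — shift
  I8: { [A → . b B], [A → . d /], [A → . d S F], [A → d / .], [B → . A /], [S → / . A F], [S → / . B] }  — shift, reduce
  I9: { [A → . b B], [A → . d /], [A → . d S F], [A → d S . F], [B → . A /], [F → . S d B], [F → . b S A], [S → . / A F], [S → . / B], [S → . B] }  — shift
  I10: { [A → . b B], [A → . d /], [A → . d S F], [A → b . B], [B → . A /] }  — shift
  I11: { [A → b B .] }  — reduce
  I12: { [A → d S F .] }  — reduce
  I13: { [A → . b B], [A → . d /], [A → . d S F], [B → . A /], [B → A . /], [F → . S d B], [F → . b S A], [S → . / A F], [S → . / B], [S → . B], [S → / A . F] }  — shift
  I14: { [S → / B .] }  — reduce
  I15: { [A → . b B], [A → . d /], [A → . d S F], [B → . A /], [B → A / .], [S → / . A F], [S → / . B] }  — shift, reduce
  I16: { [S → / A F .] }  — reduce
  I17: { [A → b B .], [S → B .] }  — 2 reduces
  I18: { [A → . b B], [A → . d /], [A → . d S F], [F → b S . A] }  — shift
  I19: { [F → b S A .] }  — reduce
  I20: { [A → . b B], [A → . d /], [A → . d S F], [B → . A /], [F → S d . B] }  — shift
  I21: { [F → S d B .] }  — reduce
  I22: { [B → A / .] }  — reduce

Conflict in state I8:
  Shift-reduce conflict between [A → d / .] and [A → . b B]
So the grammar is NOT LR(0).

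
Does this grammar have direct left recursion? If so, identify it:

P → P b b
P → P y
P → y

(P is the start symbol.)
Yes, P is left-recursive

P → P b b: LEFT RECURSIVE (starts with P)
P → P y: LEFT RECURSIVE (starts with P)
P → y: starts with y

The grammar has direct left recursion on: P.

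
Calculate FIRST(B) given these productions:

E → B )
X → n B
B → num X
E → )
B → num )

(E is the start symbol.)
To compute FIRST(B), examine every production with B on the left-hand side, reading each right-hand side left to right until a non-nullable symbol is reached.

From B → num X:
  - num is a terminal: add 'num' and stop
From B → num ):
  - num is a terminal: add 'num' and stop

Collecting: FIRST(B) = { 'num' }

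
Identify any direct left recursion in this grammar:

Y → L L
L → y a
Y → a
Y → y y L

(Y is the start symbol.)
No direct left recursion

Direct left recursion occurs when N → N α for some non-terminal N (the right-hand side begins with the left-hand side itself).

Y → L L: starts with L
L → y a: starts with y
Y → a: starts with a
Y → y y L: starts with y

No direct left recursion found.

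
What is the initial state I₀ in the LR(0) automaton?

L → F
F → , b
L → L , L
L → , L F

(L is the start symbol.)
First, augment the grammar with L' → L
I₀ = CLOSURE({ [L' → . L] }):
  [L' → . L] has the dot before L: add [L → . F], [L → . L , L], [L → . , L F]
  [L → . F] has the dot before F: add [F → . , b]
No further items can be added.

I₀ = { [F → . , b], [L → . , L F], [L → . F], [L → . L , L], [L' → . L] }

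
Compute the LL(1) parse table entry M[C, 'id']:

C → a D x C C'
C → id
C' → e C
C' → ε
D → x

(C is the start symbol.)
To find M[C, 'id'], we find productions for C where 'id' is in the predict set (PREDICT(N → α) = (FIRST(α) \ {ε}) ∪ (FOLLOW(N) if α ⇒* ε)).

C → a D x C C': PREDICT = { 'a' }
C → id: PREDICT = { 'id' }
  'id' is in predict set, so this production goes in M[C, 'id']

M[C, 'id'] = C → id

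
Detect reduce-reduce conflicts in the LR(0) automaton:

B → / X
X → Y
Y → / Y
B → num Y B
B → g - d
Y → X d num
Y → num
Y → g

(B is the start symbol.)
Yes — I13: [X → Y .] vs [Y → / Y .]

Augment with B' → B and build the canonical LR(0) collection (I0 = CLOSURE({[B' → . B]}), then GOTO on every symbol after a dot until no new states appear). It has 18 states:
  I0: { [B → . / X], [B → . g - d], [B → . num Y B], [B' → . B] }  — shift
  I1: { [B → / . X], [X → . Y], [Y → . / Y], [Y → . X d num], [Y → . g], [Y → . num] }  — shift
  I2: { [B' → B .] }  — accept
  I3: { [B → g . - d] }  — shift
  I4: { [B → num . Y B], [X → . Y], [Y → . / Y], [Y → . X d num], [Y → . g], [Y → . num] }  — shift
  I5: { [X → . Y], [Y → . / Y], [Y → . X d num], [Y → . g], [Y → . num], [Y → / . Y] }  — shift
  I6: { [Y → X . d num] }  — shift
  I7: { [B → . / X], [B → . g - d], [B → . num Y B], [B → num Y . B], [X → Y .] }  — shift, reduce
  I8: { [Y → g .] }  — reduce
  I9: { [Y → num .] }  — reduce
  I10: { [B → num Y B .] }  — reduce
  I11: { [Y → X d . num] }  — shift
  I12: { [Y → X d num .] }  — reduce
  I13: { [X → Y .], [Y → / Y .] }  — 2 reduces
  I14: { [B → g - . d] }  — shift
  I15: { [B → g - d .] }  — reduce
  I16: { [B → / X .], [Y → X . d num] }  — shift, reduce
  I17: { [X → Y .] }  — reduce

I13 contains complete items [X → Y .], [Y → / Y .] — reduce-reduce conflict.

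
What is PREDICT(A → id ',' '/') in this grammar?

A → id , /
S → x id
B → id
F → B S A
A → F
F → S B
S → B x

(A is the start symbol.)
{ 'id' }

PREDICT(A → id ',' '/') = (FIRST(RHS) \ {ε}) ∪ (FOLLOW(A) if ε ∈ FIRST(RHS), i.e. RHS ⇒* ε)
FIRST(id ',' '/') = { 'id' }
ε ∉ FIRST(id ',' '/'), so FOLLOW(A) is not added.
PREDICT(A → id ',' '/') = { 'id' }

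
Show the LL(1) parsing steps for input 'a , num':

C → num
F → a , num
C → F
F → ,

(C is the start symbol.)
LL(1) parsing maintains a stack (initially the start symbol over $) and the input. At each step: if the stack top is a terminal, match it against the current input token; if it is a non-terminal N, replace it with the RHS of M[N, lookahead] (the unique production whose predict set contains the lookahead).

Stack is shown with the top on the left.

Stack      Input      Action
----------------------------
C $        a , num $  output C → F
F $        a , num $  output F → a , num
a , num $  a , num $  match 'a'
, num $    , num $    match ','
num $      num $      match 'num'
$          $          accept

The string is accepted.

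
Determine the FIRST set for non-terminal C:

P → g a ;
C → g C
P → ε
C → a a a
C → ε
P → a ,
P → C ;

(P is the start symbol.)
From C → g C:
  - g is a terminal: add 'g' and stop
From C → a a a:
  - a is a terminal: add 'a' and stop
From C → ε:
  - ε-production, so ε ∈ FIRST(C)

Collecting: FIRST(C) = { 'a', 'g', ε }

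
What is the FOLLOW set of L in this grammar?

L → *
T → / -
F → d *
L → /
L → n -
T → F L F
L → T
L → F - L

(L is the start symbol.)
{ $, 'd' }

L is the start symbol, so $ ∈ FOLLOW(L).
In T → F L F: L is followed by F, add FIRST(F) \ {ε} = { 'd' }
In L → F - L: L is at the end; this adds FOLLOW(L) to itself — nothing new

Taking the union: FOLLOW(L) = { $, 'd' }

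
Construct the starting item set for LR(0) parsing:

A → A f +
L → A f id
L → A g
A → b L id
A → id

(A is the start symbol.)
First, augment the grammar with A' → A
I₀ = CLOSURE({ [A' → . A] }):
  [A' → . A] has the dot before A: add [A → . A f +], [A → . b L id], [A → . id]
No further items can be added.

I₀ = { [A → . A f +], [A → . b L id], [A → . id], [A' → . A] }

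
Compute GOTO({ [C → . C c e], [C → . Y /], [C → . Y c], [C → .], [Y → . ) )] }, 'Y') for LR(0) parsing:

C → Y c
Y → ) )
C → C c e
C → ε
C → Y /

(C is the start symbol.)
GOTO(I, 'Y') = CLOSURE({ [A → αX.β] : [A → α.Xβ] ∈ I, X = 'Y' })

Items with dot before 'Y', with the dot advanced:
  [C → . Y /] → [C → Y . /]
  [C → . Y c] → [C → Y . c]
Closure adds nothing (no advanced item has the dot before a non-terminal).

GOTO = { [C → Y . /], [C → Y . c] }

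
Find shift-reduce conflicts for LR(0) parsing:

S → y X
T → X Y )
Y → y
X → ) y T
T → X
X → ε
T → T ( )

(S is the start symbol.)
Yes — I2: [X → .] vs [X → . ) y T]; I5: [X → .] vs [X → . ) y T]; I6: [X → ) y T .] vs [T → T . ( )]; I7: [T → X .] vs [Y → . y]

Augment with S' → S and build the canonical LR(0) collection (I0 = CLOSURE({[S' → . S]}), then GOTO on every symbol after a dot until no new states appear). It has 13 states:
  I0: { [S → . y X], [S' → . S] }  — shift
  I1: { [S' → S .] }  — accept
  I2: { [S → y . X], [X → . ) y T], [X → .] }  — shift, reduce
  I3: { [X → ) . y T] }  — shift
  I4: { [S → y X .] }  — reduce
  I5: { [T → . T ( )], [T → . X Y )], [T → . X], [X → ) y . T], [X → . ) y T], [X → .] }  — shift, reduce
  I6: { [T → T . ( )], [X → ) y T .] }  — shift, reduce
  I7: { [T → X . Y )], [T → X .], [Y → . y] }  — shift, reduce
  I8: { [T → X Y . )] }  — shift
  I9: { [Y → y .] }  — reduce
  I10: { [T → X Y ) .] }  — reduce
  I11: { [T → T ( . )] }  — shift
  I12: { [T → T ( ) .] }  — reduce

I2 contains reduce item [X → .] and shift item [X → . ) y T] — shift-reduce conflict.
I5 contains reduce item [X → .] and shift item [X → . ) y T] — shift-reduce conflict.
I6 contains reduce item [X → ) y T .] and shift item [T → T . ( )] — shift-reduce conflict.
I7 contains reduce item [T → X .] and shift item [Y → . y] — shift-reduce conflict.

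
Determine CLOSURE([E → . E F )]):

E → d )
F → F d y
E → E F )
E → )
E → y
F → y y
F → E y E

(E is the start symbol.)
{ [E → . )], [E → . E F )], [E → . d )], [E → . y] }

To compute CLOSURE, for each item [A → α.Bβ] where B is a non-terminal, add [B → .γ] for all productions B → γ; repeat for the newly added items until nothing changes.

Start with: [E → . E F )]
  [E → . E F )] has the dot before E: add [E → . d )], [E → . )], [E → . y]
No further items can be added.

CLOSURE = { [E → . )], [E → . E F )], [E → . d )], [E → . y] }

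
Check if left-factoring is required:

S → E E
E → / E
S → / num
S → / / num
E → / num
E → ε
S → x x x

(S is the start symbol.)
Yes, S has productions with common prefix '/'; E has productions with common prefix '/'

Left-factoring is needed when two productions for the same non-terminal
share a common prefix on the right-hand side.

Productions for S:
  S → E E
  S → / num
  S → / / num
  S → x x x
Productions for E:
  E → / E
  E → / num
  E → ε

Found common prefix '/' in productions for S
Found common prefix '/' in productions for E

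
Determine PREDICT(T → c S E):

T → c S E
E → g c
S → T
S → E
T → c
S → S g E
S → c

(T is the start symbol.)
PREDICT(T → c S E) = (FIRST(RHS) \ {ε}) ∪ (FOLLOW(T) if ε ∈ FIRST(RHS), i.e. RHS ⇒* ε)
FIRST(c S E) = { 'c' }
ε ∉ FIRST(c S E), so FOLLOW(T) is not added.
PREDICT(T → c S E) = { 'c' }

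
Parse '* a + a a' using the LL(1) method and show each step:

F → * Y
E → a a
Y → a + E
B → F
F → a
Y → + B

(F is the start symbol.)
LL(1) parsing maintains a stack (initially the start symbol over $) and the input. At each step: if the stack top is a terminal, match it against the current input token; if it is a non-terminal N, replace it with the RHS of M[N, lookahead] (the unique production whose predict set contains the lookahead).

Stack is shown with the top on the left.

Stack    Input        Action
----------------------------
F $      * a + a a $  output F → * Y
* Y $    * a + a a $  match '*'
Y $      a + a a $    output Y → a + E
a + E $  a + a a $    match 'a'
+ E $    + a a $      match '+'
E $      a a $        output E → a a
a a $    a a $        match 'a'
a $      a $          match 'a'
$        $            accept

The string is accepted.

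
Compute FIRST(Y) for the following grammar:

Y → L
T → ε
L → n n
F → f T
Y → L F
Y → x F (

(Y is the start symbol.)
FIRST sets of the other non-terminals involved (by the same procedure, iterated to a fixed point):
  FIRST(L) = { 'n' }

From Y → L:
  - L is a non-terminal: add FIRST(L) \ {ε} = { 'n' }
    L is not nullable, so stop
From Y → L F:
  - L is a non-terminal: add FIRST(L) \ {ε} = { 'n' }
    L is not nullable, so stop
From Y → x F (:
  - x is a terminal: add 'x' and stop

Collecting: FIRST(Y) = { 'n', 'x' }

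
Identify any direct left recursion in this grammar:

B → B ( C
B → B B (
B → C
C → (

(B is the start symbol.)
Yes, B is left-recursive

Direct left recursion occurs when N → N α for some non-terminal N (the right-hand side begins with the left-hand side itself).

B → B ( C: LEFT RECURSIVE (starts with B)
B → B B (: LEFT RECURSIVE (starts with B)
B → C: starts with C
C → (: starts with '('

The grammar has direct left recursion on: B.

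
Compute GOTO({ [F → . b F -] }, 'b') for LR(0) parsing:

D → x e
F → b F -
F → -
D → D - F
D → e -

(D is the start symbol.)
GOTO(I, 'b') = CLOSURE({ [A → αX.β] : [A → α.Xβ] ∈ I, X = 'b' })

Items with dot before 'b', with the dot advanced:
  [F → . b F -] → [F → b . F -]
Closure of the advanced items:
  [F → b . F -] has the dot before F: add [F → . b F -], [F → . -]

GOTO = { [F → . -], [F → . b F -], [F → b . F -] }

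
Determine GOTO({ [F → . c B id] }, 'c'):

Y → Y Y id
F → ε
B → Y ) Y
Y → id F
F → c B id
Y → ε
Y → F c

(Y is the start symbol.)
{ [B → . Y ) Y], [F → . c B id], [F → .], [F → c . B id], [Y → . F c], [Y → . Y Y id], [Y → . id F], [Y → .] }

GOTO(I, 'c') = CLOSURE({ [A → αX.β] : [A → α.Xβ] ∈ I, X = 'c' })

Items with dot before 'c', with the dot advanced:
  [F → . c B id] → [F → c . B id]
Closure of the advanced items:
  [F → c . B id] has the dot before B: add [B → . Y ) Y]
  [B → . Y ) Y] has the dot before Y: add [Y → . Y Y id], [Y → . id F], [Y → .], [Y → . F c]
  [Y → . F c] has the dot before F: add [F → .], [F → . c B id]

GOTO = { [B → . Y ) Y], [F → . c B id], [F → .], [F → c . B id], [Y → . F c], [Y → . Y Y id], [Y → . id F], [Y → .] }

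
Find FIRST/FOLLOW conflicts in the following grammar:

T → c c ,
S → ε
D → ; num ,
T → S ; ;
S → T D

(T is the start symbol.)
Yes. S → T D with FOLLOW(S) on { ';' }

A FIRST/FOLLOW conflict occurs when a non-terminal N has a nullable alternative N → β (β ⇒* ε) and another alternative N → α with FIRST(α) ∩ FOLLOW(N) ≠ ∅: on such a lookahead the parser cannot decide between expanding α and letting N vanish via β.

Nullable non-terminals: S.
FIRST sets used below: FIRST(T) = { ';', 'c' }

S: nullable alternative(s) S → ε; FOLLOW(S) = { ';' }
  S → ε: FIRST \ {ε} = { } — this is the only nullable alternative, skip
  S → T D: FIRST \ {ε} = { ';', 'c' } — overlaps FOLLOW(S) on { ';' }: CONFLICT

D, T have no nullable alternative, so no FIRST/FOLLOW check is needed there.

So the grammar has 1 FIRST/FOLLOW conflict (marked CONFLICT above).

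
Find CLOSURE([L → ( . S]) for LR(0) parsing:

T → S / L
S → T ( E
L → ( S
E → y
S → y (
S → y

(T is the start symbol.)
{ [L → ( . S], [S → . T ( E], [S → . y (], [S → . y], [T → . S / L] }

Start with: [L → ( . S]
  [L → ( . S] has the dot before S: add [S → . T ( E], [S → . y (], [S → . y]
  [S → . T ( E] has the dot before T: add [T → . S / L]
No further items can be added.

CLOSURE = { [L → ( . S], [S → . T ( E], [S → . y (], [S → . y], [T → . S / L] }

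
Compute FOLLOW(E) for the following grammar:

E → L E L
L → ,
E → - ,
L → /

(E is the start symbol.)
To compute FOLLOW(E), find every occurrence of E on a right-hand side N → α E β: add FIRST(β) \ {ε}, and if β is empty or nullable also add FOLLOW(N). Iterate to a fixed point.

E is the start symbol, so $ ∈ FOLLOW(E).
In E → L E L: E is followed by L, add FIRST(L) \ {ε} = { ',', '/' }

Taking the union: FOLLOW(E) = { $, ',', '/' }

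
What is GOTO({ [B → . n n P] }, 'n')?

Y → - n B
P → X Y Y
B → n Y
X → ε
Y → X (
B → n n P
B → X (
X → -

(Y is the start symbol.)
GOTO(I, 'n') = CLOSURE({ [A → αX.β] : [A → α.Xβ] ∈ I, X = 'n' })

Items with dot before 'n', with the dot advanced:
  [B → . n n P] → [B → n . n P]
Closure adds nothing (no advanced item has the dot before a non-terminal).

GOTO = { [B → n . n P] }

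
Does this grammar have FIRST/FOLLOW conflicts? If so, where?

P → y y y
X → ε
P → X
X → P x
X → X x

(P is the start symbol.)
A FIRST/FOLLOW conflict occurs when a non-terminal N has a nullable alternative N → β (β ⇒* ε) and another alternative N → α with FIRST(α) ∩ FOLLOW(N) ≠ ∅: on such a lookahead the parser cannot decide between expanding α and letting N vanish via β.

Nullable non-terminals: P, X.
FIRST sets used below: FIRST(X) = { 'x', 'y', ε }, FIRST(P) = { 'x', 'y', ε }

P: nullable alternative(s) P → X; FOLLOW(P) = { $, 'x' }
  P → y y y: FIRST \ {ε} = { 'y' } — disjoint from FOLLOW(P)
  P → X: FIRST \ {ε} = { 'x', 'y' } — this is the only nullable alternative, skip

X: nullable alternative(s) X → ε; FOLLOW(X) = { $, 'x' }
  X → ε: FIRST \ {ε} = { } — this is the only nullable alternative, skip
  X → P x: FIRST \ {ε} = { 'x', 'y' } — overlaps FOLLOW(X) on { 'x' }: CONFLICT
  X → X x: FIRST \ {ε} = { 'x', 'y' } — overlaps FOLLOW(X) on { 'x' }: CONFLICT

So the grammar has 2 FIRST/FOLLOW conflicts (marked CONFLICT above).

Answer: Yes. X → P x with FOLLOW(X) on { 'x' }; X → X x with FOLLOW(X) on { 'x' }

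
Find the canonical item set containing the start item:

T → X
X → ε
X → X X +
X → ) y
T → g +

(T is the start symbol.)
First, augment the grammar with T' → T
I₀ = CLOSURE({ [T' → . T] }):
  [T' → . T] has the dot before T: add [T → . X], [T → . g +]
  [T → . X] has the dot before X: add [X → .], [X → . X X +], [X → . ) y]
No further items can be added.

I₀ = { [T → . X], [T → . g +], [T' → . T], [X → . ) y], [X → . X X +], [X → .] }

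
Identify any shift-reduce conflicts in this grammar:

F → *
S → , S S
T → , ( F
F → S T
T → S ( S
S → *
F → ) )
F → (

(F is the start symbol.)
No shift-reduce conflicts

Augment with F' → F and build the canonical LR(0) collection (I0 = CLOSURE({[F' → . F]}), then GOTO on every symbol after a dot until no new states appear). It has 18 states:
  I0: { [F → . (], [F → . ) )], [F → . *], [F → . S T], [F' → . F], [S → . *], [S → . , S S] }  — shift
  I1: { [F → ( .] }  — reduce
  I2: { [F → ) . )] }  — shift
  I3: { [F → * .], [S → * .] }  — 2 reduces
  I4: { [S → , . S S], [S → . *], [S → . , S S] }  — shift
  I5: { [F' → F .] }  — accept
  I6: { [F → S . T], [S → . *], [S → . , S S], [T → . , ( F], [T → . S ( S] }  — shift
  I7: { [S → * .] }  — reduce
  I8: { [S → , . S S], [S → . *], [S → . , S S], [T → , . ( F] }  — shift
  I9: { [T → S . ( S] }  — shift
  I10: { [F → S T .] }  — reduce
  I11: { [S → . *], [S → . , S S], [T → S ( . S] }  — shift
  I12: { [T → S ( S .] }  — reduce
  I13: { [F → . (], [F → . ) )], [F → . *], [F → . S T], [S → . *], [S → . , S S], [T → , ( . F] }  — shift
  I14: { [S → , S . S], [S → . *], [S → . , S S] }  — shift
  I15: { [S → , S S .] }  — reduce
  I16: { [T → , ( F .] }  — reduce
  I17: { [F → ) ) .] }  — reduce

No state contains both a complete item and a shift item.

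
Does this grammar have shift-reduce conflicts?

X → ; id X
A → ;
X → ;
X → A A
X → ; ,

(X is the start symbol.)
A shift-reduce conflict occurs when an LR(0) state has both:
  - a complete (reduce) item [A → α .] (dot at the end), and
  - a shift item [B → β . c γ] (dot before a terminal).

Augment with X' → X and build the canonical LR(0) collection (I0 = CLOSURE({[X' → . X]}), then GOTO on every symbol after a dot until no new states appear). It has 9 states:
  I0: { [A → . ;], [X → . ; ,], [X → . ; id X], [X → . ;], [X → . A A], [X' → . X] }  — shift
  I1: { [A → ; .], [X → ; . ,], [X → ; . id X], [X → ; .] }  — shift, 2 reduces
  I2: { [A → . ;], [X → A . A] }  — shift
  I3: { [X' → X .] }  — accept
  I4: { [A → ; .] }  — reduce
  I5: { [X → A A .] }  — reduce
  I6: { [X → ; , .] }  — reduce
  I7: { [A → . ;], [X → . ; ,], [X → . ; id X], [X → . ;], [X → . A A], [X → ; id . X] }  — shift
  I8: { [X → ; id X .] }  — reduce

I1 contains reduce items [A → ; .], [X → ; .] and shift items [X → ; . ,], [X → ; . id X] — shift-reduce conflict.

Answer: Yes — I1: [A → ; .] vs [X → ; . ,]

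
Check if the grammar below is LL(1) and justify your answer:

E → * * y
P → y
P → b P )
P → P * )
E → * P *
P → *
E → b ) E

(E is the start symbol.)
Relevant sets:
  FIRST(P) = { '*', 'b', 'y' }

For E:
  PREDICT(E → '*' '*' y) = { '*' }
  PREDICT(E → '*' P '*') = { '*' }
  PREDICT(E → b ')' E) = { 'b' }
For P:
  PREDICT(P → y) = { 'y' }
  PREDICT(P → b P ')') = { 'b' }
  PREDICT(P → P '*' ')') = { '*', 'b', 'y' }
  PREDICT(P → '*') = { '*' }

Conflict found: Predict set conflict for E: { '*' }
The grammar is NOT LL(1).

Answer: No. Predict set conflict for E: { '*' }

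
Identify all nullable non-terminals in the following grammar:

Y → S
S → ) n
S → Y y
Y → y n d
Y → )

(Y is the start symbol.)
A non-terminal is nullable if it can derive ε (the empty string): either it has an ε-production, or it has a production whose right-hand side consists entirely of nullable non-terminals.

There are no ε-productions, so no non-terminal can derive ε.
No non-terminals are nullable.

Answer: None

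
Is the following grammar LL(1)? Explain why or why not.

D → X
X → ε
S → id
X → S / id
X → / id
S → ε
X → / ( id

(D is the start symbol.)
Relevant sets:
  FIRST(S) = { 'id', ε }
  FOLLOW(X) = { $ }
  FOLLOW(S) = { '/' }

For X:
  PREDICT(X → ε) = { $ }
  PREDICT(X → S '/' id) = { '/', 'id' }
  PREDICT(X → '/' id) = { '/' }
  PREDICT(X → '/' '(' id) = { '/' }
For S:
  PREDICT(S → id) = { 'id' }
  PREDICT(S → ε) = { '/' }
D has a single production, so nothing to check there.

Conflict found: Predict set conflict for X: { '/' }
The grammar is NOT LL(1).

Answer: No. Predict set conflict for X: { '/' }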